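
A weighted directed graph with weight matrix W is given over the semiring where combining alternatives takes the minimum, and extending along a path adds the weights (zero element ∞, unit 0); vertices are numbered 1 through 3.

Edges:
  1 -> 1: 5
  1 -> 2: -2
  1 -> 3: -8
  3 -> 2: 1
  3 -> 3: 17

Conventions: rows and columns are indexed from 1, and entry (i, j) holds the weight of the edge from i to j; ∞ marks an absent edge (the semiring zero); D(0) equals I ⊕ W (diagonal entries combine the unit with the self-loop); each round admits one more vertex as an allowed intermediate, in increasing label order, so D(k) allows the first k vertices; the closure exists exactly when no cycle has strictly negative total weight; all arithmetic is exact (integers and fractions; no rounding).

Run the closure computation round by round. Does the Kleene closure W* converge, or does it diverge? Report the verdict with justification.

D(0):
  [0, -2, -8]
  [∞, 0, ∞]
  [∞, 1, 0]
D(1):
  [0, -2, -8]
  [∞, 0, ∞]
  [∞, 1, 0]
D(2):
  [0, -2, -8]
  [∞, 0, ∞]
  [∞, 1, 0]
D(3):
  [0, -7, -8]
  [∞, 0, ∞]
  [∞, 1, 0]
Key observation: every diagonal entry stays at the unit through all rounds, so no improving cycle exists.
Answer: CONVERGES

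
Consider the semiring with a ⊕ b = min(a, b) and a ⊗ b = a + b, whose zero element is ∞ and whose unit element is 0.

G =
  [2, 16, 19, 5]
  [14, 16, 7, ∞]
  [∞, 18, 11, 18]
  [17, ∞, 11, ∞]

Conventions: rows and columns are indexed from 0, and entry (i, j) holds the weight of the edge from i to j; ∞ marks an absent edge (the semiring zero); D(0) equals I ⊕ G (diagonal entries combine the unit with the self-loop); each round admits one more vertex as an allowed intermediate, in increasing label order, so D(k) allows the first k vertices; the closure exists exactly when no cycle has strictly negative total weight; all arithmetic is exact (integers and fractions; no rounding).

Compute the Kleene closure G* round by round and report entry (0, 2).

D(0):
  [0, 16, 19, 5]
  [14, 0, 7, ∞]
  [∞, 18, 0, 18]
  [17, ∞, 11, 0]
D(1):
  [0, 16, 19, 5]
  [14, 0, 7, 19]
  [∞, 18, 0, 18]
  [17, 33, 11, 0]
D(2):
  [0, 16, 19, 5]
  [14, 0, 7, 19]
  [32, 18, 0, 18]
  [17, 33, 11, 0]
D(3):
  [0, 16, 19, 5]
  [14, 0, 7, 19]
  [32, 18, 0, 18]
  [17, 29, 11, 0]
D(4):
  [0, 16, 16, 5]
  [14, 0, 7, 19]
  [32, 18, 0, 18]
  [17, 29, 11, 0]
Answer: G*[0][2] = 16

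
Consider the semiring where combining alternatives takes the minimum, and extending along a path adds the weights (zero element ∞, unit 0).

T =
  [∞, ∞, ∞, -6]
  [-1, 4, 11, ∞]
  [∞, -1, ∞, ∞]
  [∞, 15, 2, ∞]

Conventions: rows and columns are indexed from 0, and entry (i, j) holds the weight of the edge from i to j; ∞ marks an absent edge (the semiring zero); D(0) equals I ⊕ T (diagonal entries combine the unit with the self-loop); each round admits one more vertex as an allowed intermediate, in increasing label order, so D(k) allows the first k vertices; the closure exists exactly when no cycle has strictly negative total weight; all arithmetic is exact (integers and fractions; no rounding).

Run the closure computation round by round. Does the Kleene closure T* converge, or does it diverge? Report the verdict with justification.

D(0):
  [0, ∞, ∞, -6]
  [-1, 0, 11, ∞]
  [∞, -1, 0, ∞]
  [∞, 15, 2, 0]
D(1):
  [0, ∞, ∞, -6]
  [-1, 0, 11, -7]
  [∞, -1, 0, ∞]
  [∞, 15, 2, 0]
D(2):
  [0, ∞, ∞, -6]
  [-1, 0, 11, -7]
  [-2, -1, 0, -8]
  [14, 15, 2, 0]
Detection: at round 3, diagonal entry (3, 3) turns strictly negative.
Key observation: the cycle 3->2->1->0->3 has total weight 2 + (-1) + (-1) + (-6), which is strictly negative.
Answer: DIVERGES — negative cycle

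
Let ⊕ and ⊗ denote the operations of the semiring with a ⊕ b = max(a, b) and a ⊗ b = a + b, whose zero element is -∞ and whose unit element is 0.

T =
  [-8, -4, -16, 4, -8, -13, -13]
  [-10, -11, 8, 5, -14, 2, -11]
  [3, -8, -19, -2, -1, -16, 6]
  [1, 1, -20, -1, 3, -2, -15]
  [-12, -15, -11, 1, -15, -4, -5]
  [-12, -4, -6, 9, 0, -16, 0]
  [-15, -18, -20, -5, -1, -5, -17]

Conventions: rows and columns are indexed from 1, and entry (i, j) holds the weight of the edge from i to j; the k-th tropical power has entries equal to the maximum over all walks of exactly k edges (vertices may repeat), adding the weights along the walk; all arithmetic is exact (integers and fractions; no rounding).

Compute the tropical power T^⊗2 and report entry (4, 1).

T^⊗2:
  [5, 5, 4, 3, 7, 2, -10]
  [11, 6, -3, 11, 8, 3, 14]
  [-1, -1, 0, 7, 5, 1, -6]
  [0, 0, 9, 7, 2, 3, -2]
  [2, 2, -7, 5, 4, -1, -4]
  [10, 10, 4, 8, 12, 7, 0]
  [-4, -4, -10, 4, -2, -5, -5]
Key observation: the optimum is the walk 4->4->1, with weight (-1) + 1 = 0.
Optimal value attained by: walk 4->4->1.
Answer: (T^⊗2)[4][1] = 0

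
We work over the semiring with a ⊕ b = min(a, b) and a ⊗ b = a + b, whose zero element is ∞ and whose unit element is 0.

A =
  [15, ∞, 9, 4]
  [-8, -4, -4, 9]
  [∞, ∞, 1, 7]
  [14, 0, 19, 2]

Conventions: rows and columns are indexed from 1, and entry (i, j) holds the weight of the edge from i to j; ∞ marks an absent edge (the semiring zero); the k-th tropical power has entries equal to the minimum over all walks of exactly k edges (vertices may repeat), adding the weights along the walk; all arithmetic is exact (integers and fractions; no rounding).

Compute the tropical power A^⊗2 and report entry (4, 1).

A^⊗2:
  [18, 4, 10, 6]
  [-12, -8, -8, -4]
  [21, 7, 2, 8]
  [-8, -4, -4, 4]
Key observation: the optimum is the walk 4->2->1, with weight 0 + (-8) = -8.
Optimal value attained by: walk 4->2->1.
Answer: (A^⊗2)[4][1] = -8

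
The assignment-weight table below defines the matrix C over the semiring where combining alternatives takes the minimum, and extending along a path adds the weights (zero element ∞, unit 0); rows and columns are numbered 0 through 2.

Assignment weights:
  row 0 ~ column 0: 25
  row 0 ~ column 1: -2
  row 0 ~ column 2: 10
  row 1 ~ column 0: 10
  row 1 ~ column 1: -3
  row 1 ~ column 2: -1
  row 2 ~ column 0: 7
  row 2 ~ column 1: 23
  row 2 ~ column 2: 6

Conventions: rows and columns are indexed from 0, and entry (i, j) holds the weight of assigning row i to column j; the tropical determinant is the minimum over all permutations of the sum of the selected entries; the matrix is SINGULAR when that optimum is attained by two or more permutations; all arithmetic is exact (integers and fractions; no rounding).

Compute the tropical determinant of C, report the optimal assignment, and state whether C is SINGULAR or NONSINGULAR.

σ = (0, 1, 2): 25 + (-3) + 6 = 28
σ = (0, 2, 1): 25 + (-1) + 23 = 47
σ = (1, 0, 2): (-2) + 10 + 6 = 14
σ = (1, 2, 0): (-2) + (-1) + 7 = 4
σ = (2, 0, 1): 10 + 10 + 23 = 43
σ = (2, 1, 0): 10 + (-3) + 7 = 14
Optimal value attained by: σ = (1, 2, 0).
Answer: det⊕(C) = 4; verdict: NONSINGULAR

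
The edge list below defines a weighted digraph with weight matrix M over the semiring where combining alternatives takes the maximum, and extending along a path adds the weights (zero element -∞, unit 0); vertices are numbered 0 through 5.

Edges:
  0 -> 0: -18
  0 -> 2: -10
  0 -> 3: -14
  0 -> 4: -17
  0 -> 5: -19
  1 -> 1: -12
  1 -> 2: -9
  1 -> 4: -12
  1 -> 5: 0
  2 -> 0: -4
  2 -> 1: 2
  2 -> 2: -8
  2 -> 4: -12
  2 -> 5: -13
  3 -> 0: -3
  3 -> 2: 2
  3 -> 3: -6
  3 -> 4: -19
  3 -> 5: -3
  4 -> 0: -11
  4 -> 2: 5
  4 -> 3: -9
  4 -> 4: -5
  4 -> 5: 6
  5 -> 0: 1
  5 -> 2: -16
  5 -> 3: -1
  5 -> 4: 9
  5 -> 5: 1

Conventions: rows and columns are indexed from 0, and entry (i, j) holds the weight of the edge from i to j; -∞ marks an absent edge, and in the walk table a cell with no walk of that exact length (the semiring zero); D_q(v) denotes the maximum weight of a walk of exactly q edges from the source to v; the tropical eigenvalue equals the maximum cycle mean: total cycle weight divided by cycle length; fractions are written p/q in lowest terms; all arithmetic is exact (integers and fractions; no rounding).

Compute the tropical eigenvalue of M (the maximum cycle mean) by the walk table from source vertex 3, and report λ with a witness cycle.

q=0: [-∞, -∞, -∞, 0, -∞, -∞]
q=1: [-3, -∞, 2, -6, -19, -3]
q=2: [-2, 4, -4, -4, 6, -2]
q=3: [-1, -2, 11, -3, 7, 12]
q=4: [13, 13, 12, 11, 21, 13]
q=5: [14, 14, 26, 12, 22, 27]
q=6: [28, 28, 27, 26, 36, 28]
Optimal cycle mean attained by: cycle 4->5->4, total 6 + 9, length 2.
Answer: λ = 15/2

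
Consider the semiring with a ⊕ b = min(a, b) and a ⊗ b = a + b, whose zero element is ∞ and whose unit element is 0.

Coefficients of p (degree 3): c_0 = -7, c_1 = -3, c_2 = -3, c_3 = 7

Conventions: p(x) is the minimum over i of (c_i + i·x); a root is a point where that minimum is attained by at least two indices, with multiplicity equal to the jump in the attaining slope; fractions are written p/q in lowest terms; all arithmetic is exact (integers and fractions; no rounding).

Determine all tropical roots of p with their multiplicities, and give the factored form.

hull edge (i=0, c=-7) to (i=2, c=-3): slope 2, span 2
hull edge (i=2, c=-3) to (i=3, c=7): slope 10, span 1
Factored form: p(x) = 7 ⊗ (x ⊕ (-10)) ⊗ (x ⊕ (-2)) ⊗ (x ⊕ (-2))
Answer: roots = -10 (mult 1), -2 (mult 2)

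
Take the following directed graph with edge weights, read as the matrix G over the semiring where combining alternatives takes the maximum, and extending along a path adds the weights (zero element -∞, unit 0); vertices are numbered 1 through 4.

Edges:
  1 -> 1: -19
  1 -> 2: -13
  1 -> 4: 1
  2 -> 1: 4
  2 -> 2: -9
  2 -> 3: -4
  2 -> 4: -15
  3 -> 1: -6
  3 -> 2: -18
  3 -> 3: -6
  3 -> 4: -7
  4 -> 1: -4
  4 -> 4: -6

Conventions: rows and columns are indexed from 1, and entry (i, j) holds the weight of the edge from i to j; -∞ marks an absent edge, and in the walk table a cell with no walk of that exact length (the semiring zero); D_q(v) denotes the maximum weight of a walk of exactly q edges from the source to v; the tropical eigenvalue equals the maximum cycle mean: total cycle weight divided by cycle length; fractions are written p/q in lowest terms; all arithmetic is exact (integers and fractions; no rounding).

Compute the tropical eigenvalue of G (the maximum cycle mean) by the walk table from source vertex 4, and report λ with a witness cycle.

q=0: [-∞, -∞, -∞, 0]
q=1: [-4, -∞, -∞, -6]
q=2: [-10, -17, -∞, -3]
q=3: [-7, -23, -21, -9]
q=4: [-13, -20, -27, -6]
Optimal cycle mean attained by: cycle 1->4->1, total 1 + (-4), length 2.
Answer: λ = -3/2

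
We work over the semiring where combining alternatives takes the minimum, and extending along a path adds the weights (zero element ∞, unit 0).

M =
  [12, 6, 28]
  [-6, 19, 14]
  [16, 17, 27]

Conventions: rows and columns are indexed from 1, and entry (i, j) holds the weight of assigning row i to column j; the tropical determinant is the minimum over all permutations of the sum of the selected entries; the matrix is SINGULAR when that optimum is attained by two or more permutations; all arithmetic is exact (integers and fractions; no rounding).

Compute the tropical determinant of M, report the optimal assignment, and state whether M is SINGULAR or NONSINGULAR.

σ = (1, 2, 3): 12 + 19 + 27 = 58
σ = (1, 3, 2): 12 + 14 + 17 = 43
σ = (2, 1, 3): 6 + (-6) + 27 = 27
σ = (2, 3, 1): 6 + 14 + 16 = 36
σ = (3, 1, 2): 28 + (-6) + 17 = 39
σ = (3, 2, 1): 28 + 19 + 16 = 63
Optimal value attained by: σ = (2, 1, 3).
Answer: det⊕(M) = 27; verdict: NONSINGULAR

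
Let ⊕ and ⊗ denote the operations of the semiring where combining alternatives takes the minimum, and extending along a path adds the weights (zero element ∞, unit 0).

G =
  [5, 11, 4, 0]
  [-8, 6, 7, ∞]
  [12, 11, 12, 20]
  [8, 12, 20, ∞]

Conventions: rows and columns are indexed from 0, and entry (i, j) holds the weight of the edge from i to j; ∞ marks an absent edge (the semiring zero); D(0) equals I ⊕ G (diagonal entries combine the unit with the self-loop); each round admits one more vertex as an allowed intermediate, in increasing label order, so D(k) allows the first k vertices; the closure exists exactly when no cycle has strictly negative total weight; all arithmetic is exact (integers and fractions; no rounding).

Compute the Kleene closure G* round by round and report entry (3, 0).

D(0):
  [0, 11, 4, 0]
  [-8, 0, 7, ∞]
  [12, 11, 0, 20]
  [8, 12, 20, 0]
D(1):
  [0, 11, 4, 0]
  [-8, 0, -4, -8]
  [12, 11, 0, 12]
  [8, 12, 12, 0]
D(2):
  [0, 11, 4, 0]
  [-8, 0, -4, -8]
  [3, 11, 0, 3]
  [4, 12, 8, 0]
D(3):
  [0, 11, 4, 0]
  [-8, 0, -4, -8]
  [3, 11, 0, 3]
  [4, 12, 8, 0]
D(4):
  [0, 11, 4, 0]
  [-8, 0, -4, -8]
  [3, 11, 0, 3]
  [4, 12, 8, 0]
Answer: G*[3][0] = 4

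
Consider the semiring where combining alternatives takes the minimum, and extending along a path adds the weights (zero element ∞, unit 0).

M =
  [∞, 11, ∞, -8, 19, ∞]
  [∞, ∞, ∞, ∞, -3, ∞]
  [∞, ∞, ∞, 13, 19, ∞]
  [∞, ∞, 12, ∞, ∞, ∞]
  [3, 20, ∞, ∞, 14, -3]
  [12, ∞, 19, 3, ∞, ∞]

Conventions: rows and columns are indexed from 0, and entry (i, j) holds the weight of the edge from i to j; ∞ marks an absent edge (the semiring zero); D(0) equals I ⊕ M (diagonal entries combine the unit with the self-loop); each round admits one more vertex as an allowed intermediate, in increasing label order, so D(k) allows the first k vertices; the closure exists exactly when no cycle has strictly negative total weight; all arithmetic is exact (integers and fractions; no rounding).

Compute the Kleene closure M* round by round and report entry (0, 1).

D(0):
  [0, 11, ∞, -8, 19, ∞]
  [∞, 0, ∞, ∞, -3, ∞]
  [∞, ∞, 0, 13, 19, ∞]
  [∞, ∞, 12, 0, ∞, ∞]
  [3, 20, ∞, ∞, 0, -3]
  [12, ∞, 19, 3, ∞, 0]
D(1):
  [0, 11, ∞, -8, 19, ∞]
  [∞, 0, ∞, ∞, -3, ∞]
  [∞, ∞, 0, 13, 19, ∞]
  [∞, ∞, 12, 0, ∞, ∞]
  [3, 14, ∞, -5, 0, -3]
  [12, 23, 19, 3, 31, 0]
D(2):
  [0, 11, ∞, -8, 8, ∞]
  [∞, 0, ∞, ∞, -3, ∞]
  [∞, ∞, 0, 13, 19, ∞]
  [∞, ∞, 12, 0, ∞, ∞]
  [3, 14, ∞, -5, 0, -3]
  [12, 23, 19, 3, 20, 0]
D(3):
  [0, 11, ∞, -8, 8, ∞]
  [∞, 0, ∞, ∞, -3, ∞]
  [∞, ∞, 0, 13, 19, ∞]
  [∞, ∞, 12, 0, 31, ∞]
  [3, 14, ∞, -5, 0, -3]
  [12, 23, 19, 3, 20, 0]
D(4):
  [0, 11, 4, -8, 8, ∞]
  [∞, 0, ∞, ∞, -3, ∞]
  [∞, ∞, 0, 13, 19, ∞]
  [∞, ∞, 12, 0, 31, ∞]
  [3, 14, 7, -5, 0, -3]
  [12, 23, 15, 3, 20, 0]
D(5):
  [0, 11, 4, -8, 8, 5]
  [0, 0, 4, -8, -3, -6]
  [22, 33, 0, 13, 19, 16]
  [34, 45, 12, 0, 31, 28]
  [3, 14, 7, -5, 0, -3]
  [12, 23, 15, 3, 20, 0]
D(6):
  [0, 11, 4, -8, 8, 5]
  [0, 0, 4, -8, -3, -6]
  [22, 33, 0, 13, 19, 16]
  [34, 45, 12, 0, 31, 28]
  [3, 14, 7, -5, 0, -3]
  [12, 23, 15, 3, 20, 0]
Answer: M*[0][1] = 11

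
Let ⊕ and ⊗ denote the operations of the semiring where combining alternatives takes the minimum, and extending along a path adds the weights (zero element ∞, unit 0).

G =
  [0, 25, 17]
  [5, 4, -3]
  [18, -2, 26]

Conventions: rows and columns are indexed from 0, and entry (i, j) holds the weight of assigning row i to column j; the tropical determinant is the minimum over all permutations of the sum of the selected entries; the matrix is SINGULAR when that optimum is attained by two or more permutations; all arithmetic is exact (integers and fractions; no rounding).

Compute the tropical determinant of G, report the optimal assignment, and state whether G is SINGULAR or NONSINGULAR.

σ = (0, 1, 2): 0 + 4 + 26 = 30
σ = (0, 2, 1): 0 + (-3) + (-2) = -5
σ = (1, 0, 2): 25 + 5 + 26 = 56
σ = (1, 2, 0): 25 + (-3) + 18 = 40
σ = (2, 0, 1): 17 + 5 + (-2) = 20
σ = (2, 1, 0): 17 + 4 + 18 = 39
Optimal value attained by: σ = (0, 2, 1).
Answer: det⊕(G) = -5; verdict: NONSINGULAR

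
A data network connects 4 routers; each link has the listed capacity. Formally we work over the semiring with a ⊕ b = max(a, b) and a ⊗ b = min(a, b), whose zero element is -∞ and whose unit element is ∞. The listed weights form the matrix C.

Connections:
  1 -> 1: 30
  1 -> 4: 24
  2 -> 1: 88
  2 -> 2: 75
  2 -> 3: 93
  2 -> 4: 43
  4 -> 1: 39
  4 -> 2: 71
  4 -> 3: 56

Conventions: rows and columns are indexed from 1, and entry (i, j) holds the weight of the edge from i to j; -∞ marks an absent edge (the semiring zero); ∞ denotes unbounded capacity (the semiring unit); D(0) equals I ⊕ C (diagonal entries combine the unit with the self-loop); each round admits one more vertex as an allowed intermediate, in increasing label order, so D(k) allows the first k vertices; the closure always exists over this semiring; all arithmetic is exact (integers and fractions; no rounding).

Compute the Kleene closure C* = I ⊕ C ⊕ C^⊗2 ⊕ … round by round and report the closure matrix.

D(0):
  [∞, -∞, -∞, 24]
  [88, ∞, 93, 43]
  [-∞, -∞, ∞, -∞]
  [39, 71, 56, ∞]
D(1):
  [∞, -∞, -∞, 24]
  [88, ∞, 93, 43]
  [-∞, -∞, ∞, -∞]
  [39, 71, 56, ∞]
D(2):
  [∞, -∞, -∞, 24]
  [88, ∞, 93, 43]
  [-∞, -∞, ∞, -∞]
  [71, 71, 71, ∞]
D(3):
  [∞, -∞, -∞, 24]
  [88, ∞, 93, 43]
  [-∞, -∞, ∞, -∞]
  [71, 71, 71, ∞]
D(4):
  [∞, 24, 24, 24]
  [88, ∞, 93, 43]
  [-∞, -∞, ∞, -∞]
  [71, 71, 71, ∞]
Answer: C* = [[∞, 24, 24, 24], [88, ∞, 93, 43], [-∞, -∞, ∞, -∞], [71, 71, 71, ∞]]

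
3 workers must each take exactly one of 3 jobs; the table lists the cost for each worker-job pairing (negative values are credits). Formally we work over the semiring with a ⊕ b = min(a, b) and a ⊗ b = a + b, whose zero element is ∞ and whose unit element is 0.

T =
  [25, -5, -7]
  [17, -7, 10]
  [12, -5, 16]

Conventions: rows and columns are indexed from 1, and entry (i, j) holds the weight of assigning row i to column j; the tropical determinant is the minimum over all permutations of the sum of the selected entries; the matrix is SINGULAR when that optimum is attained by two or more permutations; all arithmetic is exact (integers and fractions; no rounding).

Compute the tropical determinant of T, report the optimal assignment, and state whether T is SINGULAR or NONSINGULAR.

σ = (1, 2, 3): 25 + (-7) + 16 = 34
σ = (1, 3, 2): 25 + 10 + (-5) = 30
σ = (2, 1, 3): (-5) + 17 + 16 = 28
σ = (2, 3, 1): (-5) + 10 + 12 = 17
σ = (3, 1, 2): (-7) + 17 + (-5) = 5
σ = (3, 2, 1): (-7) + (-7) + 12 = -2
Optimal value attained by: σ = (3, 2, 1).
Answer: det⊕(T) = -2; verdict: NONSINGULAR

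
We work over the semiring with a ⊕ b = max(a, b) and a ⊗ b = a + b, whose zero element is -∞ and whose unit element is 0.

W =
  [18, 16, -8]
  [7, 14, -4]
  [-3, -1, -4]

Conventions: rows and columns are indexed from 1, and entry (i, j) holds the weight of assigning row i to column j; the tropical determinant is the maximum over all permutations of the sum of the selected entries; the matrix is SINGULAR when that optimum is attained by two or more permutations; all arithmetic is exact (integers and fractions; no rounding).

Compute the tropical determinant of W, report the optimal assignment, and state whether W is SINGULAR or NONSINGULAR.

σ = (1, 2, 3): 18 + 14 + (-4) = 28
σ = (1, 3, 2): 18 + (-4) + (-1) = 13
σ = (2, 1, 3): 16 + 7 + (-4) = 19
σ = (2, 3, 1): 16 + (-4) + (-3) = 9
σ = (3, 1, 2): (-8) + 7 + (-1) = -2
σ = (3, 2, 1): (-8) + 14 + (-3) = 3
Optimal value attained by: σ = (1, 2, 3).
Answer: det⊕(W) = 28; verdict: NONSINGULAR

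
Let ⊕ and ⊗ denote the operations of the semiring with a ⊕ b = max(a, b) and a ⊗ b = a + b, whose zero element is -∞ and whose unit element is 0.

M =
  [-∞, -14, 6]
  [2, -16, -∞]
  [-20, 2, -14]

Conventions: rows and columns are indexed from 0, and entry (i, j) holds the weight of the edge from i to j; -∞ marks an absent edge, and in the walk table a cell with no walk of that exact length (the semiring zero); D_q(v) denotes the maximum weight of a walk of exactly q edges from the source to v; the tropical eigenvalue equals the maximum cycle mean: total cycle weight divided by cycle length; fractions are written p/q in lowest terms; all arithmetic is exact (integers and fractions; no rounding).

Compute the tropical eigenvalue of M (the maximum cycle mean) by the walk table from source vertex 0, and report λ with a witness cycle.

q=0: [0, -∞, -∞]
q=1: [-∞, -14, 6]
q=2: [-12, 8, -8]
q=3: [10, -6, -6]
Optimal cycle mean attained by: cycle 0->2->1->0, total 6 + 2 + 2, length 3.
Answer: λ = 10/3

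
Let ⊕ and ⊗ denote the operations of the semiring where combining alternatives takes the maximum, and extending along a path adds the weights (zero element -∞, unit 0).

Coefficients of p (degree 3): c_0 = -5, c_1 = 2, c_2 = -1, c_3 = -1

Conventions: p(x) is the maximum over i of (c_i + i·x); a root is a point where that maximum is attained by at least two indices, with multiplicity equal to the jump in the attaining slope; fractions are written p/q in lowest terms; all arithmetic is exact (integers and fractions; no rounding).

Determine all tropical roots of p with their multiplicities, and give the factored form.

hull edge (i=0, c=-5) to (i=1, c=2): slope 7, span 1
hull edge (i=1, c=2) to (i=3, c=-1): slope -3/2, span 2
Factored form: p(x) = -1 ⊗ (x ⊕ (-7)) ⊗ (x ⊕ 3/2) ⊗ (x ⊕ 3/2)
Answer: roots = -7 (mult 1), 3/2 (mult 2)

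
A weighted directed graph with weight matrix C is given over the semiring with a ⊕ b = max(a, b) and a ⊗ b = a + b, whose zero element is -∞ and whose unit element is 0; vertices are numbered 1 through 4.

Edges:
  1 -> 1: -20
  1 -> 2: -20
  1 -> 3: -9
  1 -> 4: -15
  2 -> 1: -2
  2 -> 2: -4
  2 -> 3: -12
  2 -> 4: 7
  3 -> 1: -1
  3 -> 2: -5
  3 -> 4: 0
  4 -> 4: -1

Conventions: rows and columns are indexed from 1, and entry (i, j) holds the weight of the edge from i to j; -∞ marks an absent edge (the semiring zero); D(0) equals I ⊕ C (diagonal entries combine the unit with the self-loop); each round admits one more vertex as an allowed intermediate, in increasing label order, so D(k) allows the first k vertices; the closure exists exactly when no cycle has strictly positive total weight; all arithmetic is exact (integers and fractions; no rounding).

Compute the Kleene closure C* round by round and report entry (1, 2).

D(0):
  [0, -20, -9, -15]
  [-2, 0, -12, 7]
  [-1, -5, 0, 0]
  [-∞, -∞, -∞, 0]
D(1):
  [0, -20, -9, -15]
  [-2, 0, -11, 7]
  [-1, -5, 0, 0]
  [-∞, -∞, -∞, 0]
D(2):
  [0, -20, -9, -13]
  [-2, 0, -11, 7]
  [-1, -5, 0, 2]
  [-∞, -∞, -∞, 0]
D(3):
  [0, -14, -9, -7]
  [-2, 0, -11, 7]
  [-1, -5, 0, 2]
  [-∞, -∞, -∞, 0]
D(4):
  [0, -14, -9, -7]
  [-2, 0, -11, 7]
  [-1, -5, 0, 2]
  [-∞, -∞, -∞, 0]
Answer: C*[1][2] = -14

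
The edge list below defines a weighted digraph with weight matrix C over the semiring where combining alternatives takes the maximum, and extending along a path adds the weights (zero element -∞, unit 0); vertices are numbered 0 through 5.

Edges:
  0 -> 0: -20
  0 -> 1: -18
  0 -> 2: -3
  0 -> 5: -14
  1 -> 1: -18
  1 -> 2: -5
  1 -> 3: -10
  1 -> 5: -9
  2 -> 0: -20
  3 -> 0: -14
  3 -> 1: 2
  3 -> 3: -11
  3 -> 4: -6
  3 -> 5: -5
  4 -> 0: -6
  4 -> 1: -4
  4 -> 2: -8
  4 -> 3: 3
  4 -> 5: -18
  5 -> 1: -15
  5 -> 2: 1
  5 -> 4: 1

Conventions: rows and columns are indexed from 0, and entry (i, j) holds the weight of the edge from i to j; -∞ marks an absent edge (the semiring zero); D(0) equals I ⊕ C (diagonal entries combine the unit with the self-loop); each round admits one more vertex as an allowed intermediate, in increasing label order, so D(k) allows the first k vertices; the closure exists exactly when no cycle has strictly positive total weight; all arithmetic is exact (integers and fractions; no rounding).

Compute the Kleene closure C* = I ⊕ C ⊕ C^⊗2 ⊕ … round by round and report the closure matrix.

D(0):
  [0, -18, -3, -∞, -∞, -14]
  [-∞, 0, -5, -10, -∞, -9]
  [-20, -∞, 0, -∞, -∞, -∞]
  [-14, 2, -∞, 0, -6, -5]
  [-6, -4, -8, 3, 0, -18]
  [-∞, -15, 1, -∞, 1, 0]
D(1):
  [0, -18, -3, -∞, -∞, -14]
  [-∞, 0, -5, -10, -∞, -9]
  [-20, -38, 0, -∞, -∞, -34]
  [-14, 2, -17, 0, -6, -5]
  [-6, -4, -8, 3, 0, -18]
  [-∞, -15, 1, -∞, 1, 0]
D(2):
  [0, -18, -3, -28, -∞, -14]
  [-∞, 0, -5, -10, -∞, -9]
  [-20, -38, 0, -48, -∞, -34]
  [-14, 2, -3, 0, -6, -5]
  [-6, -4, -8, 3, 0, -13]
  [-∞, -15, 1, -25, 1, 0]
D(3):
  [0, -18, -3, -28, -∞, -14]
  [-25, 0, -5, -10, -∞, -9]
  [-20, -38, 0, -48, -∞, -34]
  [-14, 2, -3, 0, -6, -5]
  [-6, -4, -8, 3, 0, -13]
  [-19, -15, 1, -25, 1, 0]
D(4):
  [0, -18, -3, -28, -34, -14]
  [-24, 0, -5, -10, -16, -9]
  [-20, -38, 0, -48, -54, -34]
  [-14, 2, -3, 0, -6, -5]
  [-6, 5, 0, 3, 0, -2]
  [-19, -15, 1, -25, 1, 0]
D(5):
  [0, -18, -3, -28, -34, -14]
  [-22, 0, -5, -10, -16, -9]
  [-20, -38, 0, -48, -54, -34]
  [-12, 2, -3, 0, -6, -5]
  [-6, 5, 0, 3, 0, -2]
  [-5, 6, 1, 4, 1, 0]
D(6):
  [0, -8, -3, -10, -13, -14]
  [-14, 0, -5, -5, -8, -9]
  [-20, -28, 0, -30, -33, -34]
  [-10, 2, -3, 0, -4, -5]
  [-6, 5, 0, 3, 0, -2]
  [-5, 6, 1, 4, 1, 0]
Answer: C* = [[0, -8, -3, -10, -13, -14], [-14, 0, -5, -5, -8, -9], [-20, -28, 0, -30, -33, -34], [-10, 2, -3, 0, -4, -5], [-6, 5, 0, 3, 0, -2], [-5, 6, 1, 4, 1, 0]]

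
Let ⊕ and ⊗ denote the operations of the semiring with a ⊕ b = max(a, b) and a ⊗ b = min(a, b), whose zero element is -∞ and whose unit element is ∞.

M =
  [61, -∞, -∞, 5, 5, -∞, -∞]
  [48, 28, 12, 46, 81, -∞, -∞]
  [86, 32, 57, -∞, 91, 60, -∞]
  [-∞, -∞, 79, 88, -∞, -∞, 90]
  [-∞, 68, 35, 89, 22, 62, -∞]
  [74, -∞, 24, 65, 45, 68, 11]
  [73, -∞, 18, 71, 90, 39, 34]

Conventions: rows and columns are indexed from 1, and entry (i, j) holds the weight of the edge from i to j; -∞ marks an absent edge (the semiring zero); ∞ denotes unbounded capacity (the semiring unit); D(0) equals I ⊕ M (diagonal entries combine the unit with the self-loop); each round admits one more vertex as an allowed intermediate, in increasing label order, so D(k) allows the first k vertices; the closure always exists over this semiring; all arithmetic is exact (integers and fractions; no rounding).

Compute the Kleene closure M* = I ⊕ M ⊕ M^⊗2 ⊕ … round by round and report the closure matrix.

D(0):
  [∞, -∞, -∞, 5, 5, -∞, -∞]
  [48, ∞, 12, 46, 81, -∞, -∞]
  [86, 32, ∞, -∞, 91, 60, -∞]
  [-∞, -∞, 79, ∞, -∞, -∞, 90]
  [-∞, 68, 35, 89, ∞, 62, -∞]
  [74, -∞, 24, 65, 45, ∞, 11]
  [73, -∞, 18, 71, 90, 39, ∞]
D(1):
  [∞, -∞, -∞, 5, 5, -∞, -∞]
  [48, ∞, 12, 46, 81, -∞, -∞]
  [86, 32, ∞, 5, 91, 60, -∞]
  [-∞, -∞, 79, ∞, -∞, -∞, 90]
  [-∞, 68, 35, 89, ∞, 62, -∞]
  [74, -∞, 24, 65, 45, ∞, 11]
  [73, -∞, 18, 71, 90, 39, ∞]
D(2):
  [∞, -∞, -∞, 5, 5, -∞, -∞]
  [48, ∞, 12, 46, 81, -∞, -∞]
  [86, 32, ∞, 32, 91, 60, -∞]
  [-∞, -∞, 79, ∞, -∞, -∞, 90]
  [48, 68, 35, 89, ∞, 62, -∞]
  [74, -∞, 24, 65, 45, ∞, 11]
  [73, -∞, 18, 71, 90, 39, ∞]
D(3):
  [∞, -∞, -∞, 5, 5, -∞, -∞]
  [48, ∞, 12, 46, 81, 12, -∞]
  [86, 32, ∞, 32, 91, 60, -∞]
  [79, 32, 79, ∞, 79, 60, 90]
  [48, 68, 35, 89, ∞, 62, -∞]
  [74, 24, 24, 65, 45, ∞, 11]
  [73, 18, 18, 71, 90, 39, ∞]
D(4):
  [∞, 5, 5, 5, 5, 5, 5]
  [48, ∞, 46, 46, 81, 46, 46]
  [86, 32, ∞, 32, 91, 60, 32]
  [79, 32, 79, ∞, 79, 60, 90]
  [79, 68, 79, 89, ∞, 62, 89]
  [74, 32, 65, 65, 65, ∞, 65]
  [73, 32, 71, 71, 90, 60, ∞]
D(5):
  [∞, 5, 5, 5, 5, 5, 5]
  [79, ∞, 79, 81, 81, 62, 81]
  [86, 68, ∞, 89, 91, 62, 89]
  [79, 68, 79, ∞, 79, 62, 90]
  [79, 68, 79, 89, ∞, 62, 89]
  [74, 65, 65, 65, 65, ∞, 65]
  [79, 68, 79, 89, 90, 62, ∞]
D(6):
  [∞, 5, 5, 5, 5, 5, 5]
  [79, ∞, 79, 81, 81, 62, 81]
  [86, 68, ∞, 89, 91, 62, 89]
  [79, 68, 79, ∞, 79, 62, 90]
  [79, 68, 79, 89, ∞, 62, 89]
  [74, 65, 65, 65, 65, ∞, 65]
  [79, 68, 79, 89, 90, 62, ∞]
D(7):
  [∞, 5, 5, 5, 5, 5, 5]
  [79, ∞, 79, 81, 81, 62, 81]
  [86, 68, ∞, 89, 91, 62, 89]
  [79, 68, 79, ∞, 90, 62, 90]
  [79, 68, 79, 89, ∞, 62, 89]
  [74, 65, 65, 65, 65, ∞, 65]
  [79, 68, 79, 89, 90, 62, ∞]
Answer: M* = [[∞, 5, 5, 5, 5, 5, 5], [79, ∞, 79, 81, 81, 62, 81], [86, 68, ∞, 89, 91, 62, 89], [79, 68, 79, ∞, 90, 62, 90], [79, 68, 79, 89, ∞, 62, 89], [74, 65, 65, 65, 65, ∞, 65], [79, 68, 79, 89, 90, 62, ∞]]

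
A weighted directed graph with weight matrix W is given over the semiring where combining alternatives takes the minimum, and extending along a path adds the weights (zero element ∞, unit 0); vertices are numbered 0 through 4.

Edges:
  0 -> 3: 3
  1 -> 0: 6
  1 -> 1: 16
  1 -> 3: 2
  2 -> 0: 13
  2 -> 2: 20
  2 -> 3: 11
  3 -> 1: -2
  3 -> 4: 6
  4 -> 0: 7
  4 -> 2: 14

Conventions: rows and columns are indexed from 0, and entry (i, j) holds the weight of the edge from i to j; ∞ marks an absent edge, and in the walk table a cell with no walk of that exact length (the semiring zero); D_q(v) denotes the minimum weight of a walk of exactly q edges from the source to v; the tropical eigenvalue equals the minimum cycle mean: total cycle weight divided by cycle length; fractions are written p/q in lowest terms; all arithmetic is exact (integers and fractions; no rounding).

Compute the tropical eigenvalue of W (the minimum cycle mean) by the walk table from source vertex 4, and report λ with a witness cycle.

q=0: [∞, ∞, ∞, ∞, 0]
q=1: [7, ∞, 14, ∞, ∞]
q=2: [27, ∞, 34, 10, ∞]
q=3: [47, 8, 54, 30, 16]
q=4: [14, 24, 30, 10, 36]
q=5: [30, 8, 50, 17, 16]
Optimal cycle mean attained by: cycle 1->3->1, total 2 + (-2), length 2.
Answer: λ = 0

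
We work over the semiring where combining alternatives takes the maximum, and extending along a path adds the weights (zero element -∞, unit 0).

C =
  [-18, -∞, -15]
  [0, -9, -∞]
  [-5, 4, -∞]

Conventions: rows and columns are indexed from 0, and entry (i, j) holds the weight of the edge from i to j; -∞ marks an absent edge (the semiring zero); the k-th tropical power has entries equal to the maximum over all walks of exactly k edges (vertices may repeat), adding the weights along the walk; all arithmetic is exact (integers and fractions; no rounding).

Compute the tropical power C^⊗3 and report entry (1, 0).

C^⊗2:
  [-20, -11, -33]
  [-9, -18, -15]
  [4, -5, -20]
C^⊗3:
  [-11, -20, -35]
  [-18, -11, -24]
  [-5, -14, -11]
Key observation: the optimum is the walk 1->1->1->0, with weight (-9) + (-9) + 0 = -18.
Optimal value attained by: walk 1->1->1->0.
Answer: (C^⊗3)[1][0] = -18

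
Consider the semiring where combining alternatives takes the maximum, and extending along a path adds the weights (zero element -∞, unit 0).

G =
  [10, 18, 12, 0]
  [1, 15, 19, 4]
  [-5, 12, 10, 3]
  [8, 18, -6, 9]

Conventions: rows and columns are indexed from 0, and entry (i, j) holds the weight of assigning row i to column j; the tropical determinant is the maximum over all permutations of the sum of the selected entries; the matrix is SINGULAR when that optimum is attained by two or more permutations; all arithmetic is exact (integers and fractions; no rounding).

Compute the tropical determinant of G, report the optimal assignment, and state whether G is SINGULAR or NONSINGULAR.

σ = (0, 1, 2, 3): 10 + 15 + 10 + 9 = 44
σ = (0, 1, 3, 2): 10 + 15 + 3 + (-6) = 22
σ = (0, 2, 1, 3): 10 + 19 + 12 + 9 = 50
σ = (0, 2, 3, 1): 10 + 19 + 3 + 18 = 50
σ = (0, 3, 1, 2): 10 + 4 + 12 + (-6) = 20
σ = (0, 3, 2, 1): 10 + 4 + 10 + 18 = 42
σ = (1, 0, 2, 3): 18 + 1 + 10 + 9 = 38
σ = (1, 0, 3, 2): 18 + 1 + 3 + (-6) = 16
σ = (1, 2, 0, 3): 18 + 19 + (-5) + 9 = 41
σ = (1, 2, 3, 0): 18 + 19 + 3 + 8 = 48
σ = (1, 3, 0, 2): 18 + 4 + (-5) + (-6) = 11
σ = (1, 3, 2, 0): 18 + 4 + 10 + 8 = 40
σ = (2, 0, 1, 3): 12 + 1 + 12 + 9 = 34
σ = (2, 0, 3, 1): 12 + 1 + 3 + 18 = 34
σ = (2, 1, 0, 3): 12 + 15 + (-5) + 9 = 31
σ = (2, 1, 3, 0): 12 + 15 + 3 + 8 = 38
σ = (2, 3, 0, 1): 12 + 4 + (-5) + 18 = 29
σ = (2, 3, 1, 0): 12 + 4 + 12 + 8 = 36
σ = (3, 0, 1, 2): 0 + 1 + 12 + (-6) = 7
σ = (3, 0, 2, 1): 0 + 1 + 10 + 18 = 29
σ = (3, 1, 0, 2): 0 + 15 + (-5) + (-6) = 4
σ = (3, 1, 2, 0): 0 + 15 + 10 + 8 = 33
σ = (3, 2, 0, 1): 0 + 19 + (-5) + 18 = 32
σ = (3, 2, 1, 0): 0 + 19 + 12 + 8 = 39
Optimal value attained by: σ = (0, 2, 1, 3).
Answer: det⊕(G) = 50; verdict: SINGULAR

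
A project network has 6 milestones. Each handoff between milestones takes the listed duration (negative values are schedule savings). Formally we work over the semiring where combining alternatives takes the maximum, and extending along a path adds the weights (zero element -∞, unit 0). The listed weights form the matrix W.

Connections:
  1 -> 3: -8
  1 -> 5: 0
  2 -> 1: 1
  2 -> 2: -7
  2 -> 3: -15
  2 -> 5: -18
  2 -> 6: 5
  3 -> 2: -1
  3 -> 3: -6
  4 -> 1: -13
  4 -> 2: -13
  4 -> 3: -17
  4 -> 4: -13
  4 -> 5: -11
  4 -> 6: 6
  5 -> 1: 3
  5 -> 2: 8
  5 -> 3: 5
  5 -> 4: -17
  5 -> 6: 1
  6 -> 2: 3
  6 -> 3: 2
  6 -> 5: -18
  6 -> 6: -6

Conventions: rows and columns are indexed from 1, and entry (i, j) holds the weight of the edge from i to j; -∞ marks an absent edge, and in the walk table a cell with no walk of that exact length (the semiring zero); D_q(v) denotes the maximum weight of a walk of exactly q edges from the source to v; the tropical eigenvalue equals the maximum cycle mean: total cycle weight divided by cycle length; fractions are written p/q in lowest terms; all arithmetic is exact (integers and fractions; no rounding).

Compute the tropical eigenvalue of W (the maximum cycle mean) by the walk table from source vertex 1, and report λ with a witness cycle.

q=0: [0, -∞, -∞, -∞, -∞, -∞]
q=1: [-∞, -∞, -8, -∞, 0, -∞]
q=2: [3, 8, 5, -17, -∞, 1]
q=3: [9, 4, 3, -30, 3, 13]
q=4: [6, 16, 15, -14, 9, 9]
q=5: [17, 17, 14, -8, 6, 21]
q=6: [18, 24, 23, -11, 17, 22]
Optimal cycle mean attained by: cycle 2->6->2, total 5 + 3, length 2.
Answer: λ = 4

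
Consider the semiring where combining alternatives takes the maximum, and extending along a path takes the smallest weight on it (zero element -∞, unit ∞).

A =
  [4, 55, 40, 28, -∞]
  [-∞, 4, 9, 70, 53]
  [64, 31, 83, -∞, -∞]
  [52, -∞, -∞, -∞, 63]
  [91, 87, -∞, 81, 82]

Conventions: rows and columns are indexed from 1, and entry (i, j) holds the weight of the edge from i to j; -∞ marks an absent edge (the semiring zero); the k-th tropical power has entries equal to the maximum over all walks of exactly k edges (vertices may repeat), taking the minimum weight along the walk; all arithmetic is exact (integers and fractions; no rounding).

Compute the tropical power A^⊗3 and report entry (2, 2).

A^⊗2:
  [40, 31, 40, 55, 53]
  [53, 53, 9, 53, 63]
  [64, 55, 83, 31, 31]
  [63, 63, 40, 63, 63]
  [82, 82, 40, 81, 82]
A^⊗3:
  [53, 53, 40, 53, 55]
  [63, 63, 40, 63, 63]
  [64, 55, 83, 55, 53]
  [63, 63, 40, 63, 63]
  [82, 82, 40, 81, 82]
Key observation: the optimum is the walk 2->4->5->2, with weight 70 min 63 min 87 = 63.
Optimal value attained by: walk 2->4->5->2.
Answer: (A^⊗3)[2][2] = 63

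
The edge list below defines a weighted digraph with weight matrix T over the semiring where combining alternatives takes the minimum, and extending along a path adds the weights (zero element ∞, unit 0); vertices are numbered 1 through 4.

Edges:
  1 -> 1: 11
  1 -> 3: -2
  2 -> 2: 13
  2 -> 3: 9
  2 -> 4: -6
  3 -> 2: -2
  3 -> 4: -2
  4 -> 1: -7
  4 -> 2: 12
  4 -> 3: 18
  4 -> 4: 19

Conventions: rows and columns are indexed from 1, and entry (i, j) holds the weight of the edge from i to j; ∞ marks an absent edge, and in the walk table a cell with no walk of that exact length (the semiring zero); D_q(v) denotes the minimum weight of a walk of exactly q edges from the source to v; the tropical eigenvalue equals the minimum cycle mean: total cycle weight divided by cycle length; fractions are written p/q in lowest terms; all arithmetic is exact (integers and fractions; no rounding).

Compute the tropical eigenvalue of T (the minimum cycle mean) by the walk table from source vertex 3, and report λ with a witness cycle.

q=0: [∞, ∞, 0, ∞]
q=1: [∞, -2, ∞, -2]
q=2: [-9, 10, 7, -8]
q=3: [-15, 4, -11, 4]
q=4: [-4, -13, -17, -13]
Optimal cycle mean attained by: cycle 1->3->2->4->1, total (-2) + (-2) + (-6) + (-7), length 4.
Answer: λ = -17/4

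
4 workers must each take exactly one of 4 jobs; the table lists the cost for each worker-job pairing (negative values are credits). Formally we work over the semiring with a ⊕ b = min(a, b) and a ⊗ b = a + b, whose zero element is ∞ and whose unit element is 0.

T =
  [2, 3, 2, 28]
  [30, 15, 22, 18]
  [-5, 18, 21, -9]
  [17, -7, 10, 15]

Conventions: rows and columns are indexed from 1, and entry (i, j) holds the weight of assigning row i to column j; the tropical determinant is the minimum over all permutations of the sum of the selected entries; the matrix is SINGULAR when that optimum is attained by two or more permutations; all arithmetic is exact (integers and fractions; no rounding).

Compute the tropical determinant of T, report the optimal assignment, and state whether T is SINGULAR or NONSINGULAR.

σ = (1, 2, 3, 4): 2 + 15 + 21 + 15 = 53
σ = (1, 2, 4, 3): 2 + 15 + (-9) + 10 = 18
σ = (1, 3, 2, 4): 2 + 22 + 18 + 15 = 57
σ = (1, 3, 4, 2): 2 + 22 + (-9) + (-7) = 8
σ = (1, 4, 2, 3): 2 + 18 + 18 + 10 = 48
σ = (1, 4, 3, 2): 2 + 18 + 21 + (-7) = 34
σ = (2, 1, 3, 4): 3 + 30 + 21 + 15 = 69
σ = (2, 1, 4, 3): 3 + 30 + (-9) + 10 = 34
σ = (2, 3, 1, 4): 3 + 22 + (-5) + 15 = 35
σ = (2, 3, 4, 1): 3 + 22 + (-9) + 17 = 33
σ = (2, 4, 1, 3): 3 + 18 + (-5) + 10 = 26
σ = (2, 4, 3, 1): 3 + 18 + 21 + 17 = 59
σ = (3, 1, 2, 4): 2 + 30 + 18 + 15 = 65
σ = (3, 1, 4, 2): 2 + 30 + (-9) + (-7) = 16
σ = (3, 2, 1, 4): 2 + 15 + (-5) + 15 = 27
σ = (3, 2, 4, 1): 2 + 15 + (-9) + 17 = 25
σ = (3, 4, 1, 2): 2 + 18 + (-5) + (-7) = 8
σ = (3, 4, 2, 1): 2 + 18 + 18 + 17 = 55
σ = (4, 1, 2, 3): 28 + 30 + 18 + 10 = 86
σ = (4, 1, 3, 2): 28 + 30 + 21 + (-7) = 72
σ = (4, 2, 1, 3): 28 + 15 + (-5) + 10 = 48
σ = (4, 2, 3, 1): 28 + 15 + 21 + 17 = 81
σ = (4, 3, 1, 2): 28 + 22 + (-5) + (-7) = 38
σ = (4, 3, 2, 1): 28 + 22 + 18 + 17 = 85
Optimal value attained by: σ = (1, 3, 4, 2).
Answer: det⊕(T) = 8; verdict: SINGULAR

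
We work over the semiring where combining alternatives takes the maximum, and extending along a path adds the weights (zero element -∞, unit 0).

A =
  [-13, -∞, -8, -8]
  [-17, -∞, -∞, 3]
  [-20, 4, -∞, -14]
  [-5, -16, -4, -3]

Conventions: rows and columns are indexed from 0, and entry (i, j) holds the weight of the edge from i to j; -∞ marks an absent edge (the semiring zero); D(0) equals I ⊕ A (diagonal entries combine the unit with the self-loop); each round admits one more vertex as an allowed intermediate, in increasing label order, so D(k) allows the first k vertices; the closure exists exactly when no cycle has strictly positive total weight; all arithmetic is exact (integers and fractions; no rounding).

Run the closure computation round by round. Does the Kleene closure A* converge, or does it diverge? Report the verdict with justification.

D(0):
  [0, -∞, -8, -8]
  [-17, 0, -∞, 3]
  [-20, 4, 0, -14]
  [-5, -16, -4, 0]
D(1):
  [0, -∞, -8, -8]
  [-17, 0, -25, 3]
  [-20, 4, 0, -14]
  [-5, -16, -4, 0]
D(2):
  [0, -∞, -8, -8]
  [-17, 0, -25, 3]
  [-13, 4, 0, 7]
  [-5, -16, -4, 0]
Detection: at round 3, diagonal entry (3, 3) turns strictly positive.
Key observation: the cycle 3->2->1->3 has total weight (-4) + 4 + 3, which is strictly positive.
Answer: DIVERGES — positive cycle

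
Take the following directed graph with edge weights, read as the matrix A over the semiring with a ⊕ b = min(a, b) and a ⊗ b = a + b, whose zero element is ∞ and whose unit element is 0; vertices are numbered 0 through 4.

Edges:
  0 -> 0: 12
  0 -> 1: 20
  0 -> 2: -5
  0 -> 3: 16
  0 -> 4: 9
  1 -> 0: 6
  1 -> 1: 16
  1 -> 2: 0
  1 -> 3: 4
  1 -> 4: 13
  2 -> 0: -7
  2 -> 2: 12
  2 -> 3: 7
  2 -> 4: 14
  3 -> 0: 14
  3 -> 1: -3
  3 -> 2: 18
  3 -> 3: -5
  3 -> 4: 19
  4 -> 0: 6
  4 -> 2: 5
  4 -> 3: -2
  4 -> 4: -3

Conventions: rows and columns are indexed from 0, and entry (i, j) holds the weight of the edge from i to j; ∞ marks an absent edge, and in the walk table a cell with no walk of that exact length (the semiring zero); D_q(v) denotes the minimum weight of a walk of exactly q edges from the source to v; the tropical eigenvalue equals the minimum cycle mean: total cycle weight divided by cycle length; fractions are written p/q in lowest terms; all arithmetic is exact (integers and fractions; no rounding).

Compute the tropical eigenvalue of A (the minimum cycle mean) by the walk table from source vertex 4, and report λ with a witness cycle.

q=0: [∞, ∞, ∞, ∞, 0]
q=1: [6, ∞, 5, -2, -3]
q=2: [-2, -5, 1, -7, -6]
q=3: [-6, -10, -7, -12, -9]
q=4: [-14, -15, -11, -17, -12]
q=5: [-18, -20, -19, -22, -15]
Optimal cycle mean attained by: cycle 0->2->0, total (-5) + (-7), length 2.
Answer: λ = -6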